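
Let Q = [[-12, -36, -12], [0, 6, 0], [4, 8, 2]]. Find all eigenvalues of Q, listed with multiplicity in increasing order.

-6, -4, 6

Characteristic polynomial: p(s) = s^3 + 4s^2 - 36s - 144 = (s - 6)(s + 4)(s + 6).
Roots (with multiplicity): -6, -4, 6.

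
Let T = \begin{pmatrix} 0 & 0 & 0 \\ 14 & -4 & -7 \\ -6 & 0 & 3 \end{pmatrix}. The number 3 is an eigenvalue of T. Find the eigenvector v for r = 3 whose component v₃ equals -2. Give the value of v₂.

T − 3I = [[-3, 0, 0], [14, -7, -7], [-6, 0, 0]].
Solving (T − 3I)v = 0 gives the eigenspace spanned by (0, 2, -2).
With v₃ = -2, v = (0, 2, -2), so v₂ = 2.

2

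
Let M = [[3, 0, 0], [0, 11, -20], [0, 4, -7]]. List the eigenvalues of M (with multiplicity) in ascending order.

1, 3, 3

Characteristic polynomial: p(t) = t^3 - 7t^2 + 15t - 9 = (t - 3)^2(t - 1).
Roots (with multiplicity): 1, 3, 3.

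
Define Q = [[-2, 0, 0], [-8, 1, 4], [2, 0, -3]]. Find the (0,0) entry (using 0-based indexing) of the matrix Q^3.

Characteristic polynomial: r^3 + 4r^2 + r - 6 = (r - 1)(r + 2)(r + 3), so the eigenvalues are -3, -2, 1.
r=-2: eigenvector (1, 0, 2).
r=1: eigenvector (0, 1, 0).
r=-3: eigenvector (0, -1, 1).
P = [[1, 0, 0], [0, 1, -1], [2, 0, 1]], D = diag(-2, 1, -3), P⁻¹ = [[1, 0, 0], [-2, 1, 1], [-2, 0, 1]].
Q³ = P·diag(-8, 1, -27)·P⁻¹ = [[-8, 0, 0], [-56, 1, 28], [38, 0, -27]].
The requested entry is -8.

-8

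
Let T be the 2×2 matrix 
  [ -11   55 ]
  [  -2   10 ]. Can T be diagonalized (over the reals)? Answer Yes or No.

Yes

Characteristic polynomial: p(r) = r^2 + r = r(r + 1).
All 2 eigenvalues are distinct, so T is diagonalizable.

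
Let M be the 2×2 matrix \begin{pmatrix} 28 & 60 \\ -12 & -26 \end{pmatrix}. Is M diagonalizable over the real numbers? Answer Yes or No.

Yes

Characteristic polynomial: p(λ) = λ^2 - 2λ - 8 = (λ - 4)(λ + 2).
All 2 eigenvalues are distinct, so M is diagonalizable.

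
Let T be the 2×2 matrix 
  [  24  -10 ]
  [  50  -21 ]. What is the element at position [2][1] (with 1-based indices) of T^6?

Characteristic polynomial: s^2 - 3s - 4 = (s - 4)(s + 1), so the eigenvalues are -1, 4.
s=4: eigenvector (-1, -2).
s=-1: eigenvector (2, 5).
P = [[-1, 2], [-2, 5]], D = diag(4, -1), P⁻¹ = [[-5, 2], [-2, 1]].
T⁶ = P·diag(4096, 1)·P⁻¹ = [[20476, -8190], [40950, -16379]].
The requested entry is 40950.

40950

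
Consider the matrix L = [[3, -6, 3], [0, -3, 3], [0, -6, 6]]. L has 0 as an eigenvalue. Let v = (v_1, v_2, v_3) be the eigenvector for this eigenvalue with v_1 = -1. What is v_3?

L = [[3, -6, 3], [0, -3, 3], [0, -6, 6]].
Solving (L)v = 0 gives the eigenspace spanned by (-1, -1, -1).
With v_1 = -1, v = (-1, -1, -1), so v_3 = -1.

-1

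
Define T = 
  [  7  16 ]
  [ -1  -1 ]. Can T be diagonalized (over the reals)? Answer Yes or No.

Characteristic polynomial: p(μ) = μ^2 - 6μ + 9 = (μ - 3)^2.
μ = 3 has algebraic multiplicity 2; rank(T − 3I) = 1, so geometric multiplicity = 1.
Geometric multiplicity < algebraic multiplicity, so T is not diagonalizable.

No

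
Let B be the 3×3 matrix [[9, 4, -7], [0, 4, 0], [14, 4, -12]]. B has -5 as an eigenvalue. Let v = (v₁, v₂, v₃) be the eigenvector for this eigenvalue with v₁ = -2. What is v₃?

-4

B + 5I = [[14, 4, -7], [0, 9, 0], [14, 4, -7]].
Solving (B + 5I)v = 0 gives the eigenspace spanned by (-2, 0, -4).
With v₁ = -2, v = (-2, 0, -4), so v₃ = -4.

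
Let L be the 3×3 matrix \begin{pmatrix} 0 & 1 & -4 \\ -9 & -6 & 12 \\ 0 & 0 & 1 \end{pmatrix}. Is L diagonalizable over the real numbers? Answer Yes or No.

No

Characteristic polynomial: p(s) = s^3 + 5s^2 + 3s - 9 = (s - 1)(s + 3)^2.
s = -3 has algebraic multiplicity 2; rank(L + 3I) = 2, so geometric multiplicity = 1.
Geometric multiplicity < algebraic multiplicity, so L is not diagonalizable.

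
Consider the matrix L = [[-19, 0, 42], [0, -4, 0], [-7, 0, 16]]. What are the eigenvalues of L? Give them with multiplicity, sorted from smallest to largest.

Characteristic polynomial: p(λ) = λ^3 + 7λ^2 + 2λ - 40 = (λ - 2)(λ + 4)(λ + 5).
Roots (with multiplicity): -5, -4, 2.

-5, -4, 2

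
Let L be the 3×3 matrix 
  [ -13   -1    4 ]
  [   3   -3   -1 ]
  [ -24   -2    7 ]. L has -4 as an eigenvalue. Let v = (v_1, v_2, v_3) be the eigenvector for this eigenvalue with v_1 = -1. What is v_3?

-2

L + 4I = [[-9, -1, 4], [3, 1, -1], [-24, -2, 11]].
Solving (L + 4I)v = 0 gives the eigenspace spanned by (-1, 1, -2).
With v_1 = -1, v = (-1, 1, -2), so v_3 = -2.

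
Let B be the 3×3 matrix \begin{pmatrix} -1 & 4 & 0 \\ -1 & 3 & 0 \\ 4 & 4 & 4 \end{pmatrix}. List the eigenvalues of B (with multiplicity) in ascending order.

Characteristic polynomial: p(t) = t^3 - 6t^2 + 9t - 4 = (t - 4)(t - 1)^2.
Roots (with multiplicity): 1, 1, 4.

1, 1, 4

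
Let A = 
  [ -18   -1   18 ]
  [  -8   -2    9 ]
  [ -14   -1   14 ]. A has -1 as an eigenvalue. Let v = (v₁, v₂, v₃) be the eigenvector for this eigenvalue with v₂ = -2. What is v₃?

A + 1I = [[-17, -1, 18], [-8, -1, 9], [-14, -1, 15]].
Solving (A + 1I)v = 0 gives the eigenspace spanned by (-2, -2, -2).
With v₂ = -2, v = (-2, -2, -2), so v₃ = -2.

-2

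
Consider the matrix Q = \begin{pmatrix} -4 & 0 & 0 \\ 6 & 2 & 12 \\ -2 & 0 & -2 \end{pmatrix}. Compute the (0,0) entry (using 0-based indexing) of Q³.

Characteristic polynomial: λ^3 + 4λ^2 - 4λ - 16 = (λ - 2)(λ + 2)(λ + 4), so the eigenvalues are -4, -2, 2.
λ=-4: eigenvector (1, -3, 1).
λ=2: eigenvector (0, 1, 0).
λ=-2: eigenvector (0, -3, 1).
P = [[1, 0, 0], [-3, 1, -3], [1, 0, 1]], D = diag(-4, 2, -2), P⁻¹ = [[1, 0, 0], [0, 1, 3], [-1, 0, 1]].
Q³ = P·diag(-64, 8, -8)·P⁻¹ = [[-64, 0, 0], [168, 8, 48], [-56, 0, -8]].
The requested entry is -64.

-64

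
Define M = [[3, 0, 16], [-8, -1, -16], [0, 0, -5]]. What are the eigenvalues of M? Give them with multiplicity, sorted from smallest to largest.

Characteristic polynomial: p(s) = s^3 + 3s^2 - 13s - 15 = (s - 3)(s + 1)(s + 5).
Roots (with multiplicity): -5, -1, 3.

-5, -1, 3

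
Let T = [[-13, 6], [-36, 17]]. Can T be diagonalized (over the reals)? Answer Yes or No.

Characteristic polynomial: p(λ) = λ^2 - 4λ - 5 = (λ - 5)(λ + 1).
All 2 eigenvalues are distinct, so T is diagonalizable.

Yes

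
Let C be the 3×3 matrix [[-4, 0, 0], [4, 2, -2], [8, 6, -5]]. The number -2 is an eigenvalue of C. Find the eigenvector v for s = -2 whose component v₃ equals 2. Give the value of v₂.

1

C + 2I = [[-2, 0, 0], [4, 4, -2], [8, 6, -3]].
Solving (C + 2I)v = 0 gives the eigenspace spanned by (0, 1, 2).
With v₃ = 2, v = (0, 1, 2), so v₂ = 1.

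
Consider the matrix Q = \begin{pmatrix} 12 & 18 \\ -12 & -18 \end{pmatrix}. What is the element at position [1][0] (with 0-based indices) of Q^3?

-432

Characteristic polynomial: t^2 + 6t = t(t + 6), so the eigenvalues are -6, 0.
t=0: eigenvector (3, -2).
t=-6: eigenvector (1, -1).
P = [[3, 1], [-2, -1]], D = diag(0, -6), P⁻¹ = [[1, 1], [-2, -3]].
Q³ = P·diag(0, -216)·P⁻¹ = [[432, 648], [-432, -648]].
The requested entry is -432.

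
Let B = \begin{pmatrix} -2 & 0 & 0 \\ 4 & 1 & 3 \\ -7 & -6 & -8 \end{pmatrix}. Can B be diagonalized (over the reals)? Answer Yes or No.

No

Characteristic polynomial: p(r) = r^3 + 9r^2 + 24r + 20 = (r + 2)^2(r + 5).
r = -2 has algebraic multiplicity 2; rank(B + 2I) = 2, so geometric multiplicity = 1.
Geometric multiplicity < algebraic multiplicity, so B is not diagonalizable.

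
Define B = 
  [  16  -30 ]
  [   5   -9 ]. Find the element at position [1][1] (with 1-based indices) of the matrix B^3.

646

Characteristic polynomial: μ^2 - 7μ + 6 = (μ - 6)(μ - 1), so the eigenvalues are 1, 6.
μ=1: eigenvector (-2, -1).
μ=6: eigenvector (3, 1).
P = [[-2, 3], [-1, 1]], D = diag(1, 6), P⁻¹ = [[1, -3], [1, -2]].
B³ = P·diag(1, 216)·P⁻¹ = [[646, -1290], [215, -429]].
The requested entry is 646.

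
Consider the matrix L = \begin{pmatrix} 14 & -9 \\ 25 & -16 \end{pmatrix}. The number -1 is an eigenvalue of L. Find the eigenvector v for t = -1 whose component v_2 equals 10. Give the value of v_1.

6

L + 1I = [[15, -9], [25, -15]].
Solving (L + 1I)v = 0 gives the eigenspace spanned by (6, 10).
With v_2 = 10, v = (6, 10), so v_1 = 6.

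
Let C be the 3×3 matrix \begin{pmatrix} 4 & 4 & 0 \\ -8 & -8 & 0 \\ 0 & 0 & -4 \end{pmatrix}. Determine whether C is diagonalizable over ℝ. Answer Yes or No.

Yes

Characteristic polynomial: p(t) = t^3 + 8t^2 + 16t = t(t + 4)^2.
t = -4 has algebraic multiplicity 2; rank(C + 4I) = 1, so geometric multiplicity = 2.
Every eigenvalue has geometric = algebraic multiplicity, so C is diagonalizable.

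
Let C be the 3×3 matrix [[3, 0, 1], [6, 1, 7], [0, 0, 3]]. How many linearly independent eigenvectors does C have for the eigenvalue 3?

1

C − 3I = [[0, 0, 1], [6, -2, 7], [0, 0, 0]].
This matrix has rank 2, so its null space has dimension 3 − 2 = 1.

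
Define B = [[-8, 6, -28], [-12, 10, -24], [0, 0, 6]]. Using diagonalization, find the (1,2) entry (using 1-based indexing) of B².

Characteristic polynomial: r^3 - 8r^2 + 4r + 48 = (r - 6)(r - 4)(r + 2), so the eigenvalues are -2, 4, 6.
r=4: eigenvector (1, 2, 0).
r=6: eigenvector (-2, 0, 1).
r=-2: eigenvector (-1, -1, 0).
P = [[1, -2, -1], [2, 0, -1], [0, 1, 0]], D = diag(4, 6, -2), P⁻¹ = [[-1, 1, -2], [0, 0, 1], [-2, 1, -4]].
B² = P·diag(16, 36, 4)·P⁻¹ = [[-8, 12, -88], [-24, 28, -48], [0, 0, 36]].
The requested entry is 12.

12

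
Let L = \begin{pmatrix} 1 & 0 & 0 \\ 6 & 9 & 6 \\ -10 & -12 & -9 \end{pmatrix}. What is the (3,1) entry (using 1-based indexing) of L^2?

8

Characteristic polynomial: μ^3 - μ^2 - 9μ + 9 = (μ - 3)(μ - 1)(μ + 3), so the eigenvalues are -3, 1, 3.
μ=1: eigenvector (1, 0, -1).
μ=-3: eigenvector (0, 1, -2).
μ=3: eigenvector (0, 1, -1).
P = [[1, 0, 0], [0, 1, 1], [-1, -2, -1]], D = diag(1, -3, 3), P⁻¹ = [[1, 0, 0], [-1, -1, -1], [1, 2, 1]].
L² = P·diag(1, 9, 9)·P⁻¹ = [[1, 0, 0], [0, 9, 0], [8, 0, 9]].
The requested entry is 8.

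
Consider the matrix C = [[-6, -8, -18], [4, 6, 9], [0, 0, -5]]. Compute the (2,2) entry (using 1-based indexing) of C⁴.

16

Characteristic polynomial: r^3 + 5r^2 - 4r - 20 = (r - 2)(r + 2)(r + 5), so the eigenvalues are -5, -2, 2.
r=-2: eigenvector (-2, 1, 0).
r=2: eigenvector (-1, 1, 0).
r=-5: eigenvector (6, -3, 1).
P = [[-2, -1, 6], [1, 1, -3], [0, 0, 1]], D = diag(-2, 2, -5), P⁻¹ = [[-1, -1, 3], [1, 2, 0], [0, 0, 1]].
C⁴ = P·diag(16, 16, 625)·P⁻¹ = [[16, 0, 3654], [0, 16, -1827], [0, 0, 625]].
The requested entry is 16.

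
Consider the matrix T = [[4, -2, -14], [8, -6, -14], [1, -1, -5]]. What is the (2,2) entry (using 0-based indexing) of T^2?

Characteristic polynomial: s^3 + 7s^2 + 2s - 40 = (s - 2)(s + 4)(s + 5), so the eigenvalues are -5, -4, 2.
s=-5: eigenvector (2, 2, 1).
s=-4: eigenvector (-2, -1, -1).
s=2: eigenvector (1, 1, 0).
P = [[2, -2, 1], [2, -1, 1], [1, -1, 0]], D = diag(-5, -4, 2), P⁻¹ = [[-1, 1, 1], [-1, 1, 0], [1, 0, -2]].
T² = P·diag(25, 16, 4)·P⁻¹ = [[-14, 18, 42], [-30, 34, 42], [-9, 9, 25]].
The requested entry is 25.

25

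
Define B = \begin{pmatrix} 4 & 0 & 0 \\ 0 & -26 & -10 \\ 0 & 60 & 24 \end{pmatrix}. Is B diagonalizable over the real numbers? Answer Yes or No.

Yes

Characteristic polynomial: p(λ) = λ^3 - 2λ^2 - 32λ + 96 = (λ - 4)^2(λ + 6).
λ = 4 has algebraic multiplicity 2; rank(B − 4I) = 1, so geometric multiplicity = 2.
Every eigenvalue has geometric = algebraic multiplicity, so B is diagonalizable.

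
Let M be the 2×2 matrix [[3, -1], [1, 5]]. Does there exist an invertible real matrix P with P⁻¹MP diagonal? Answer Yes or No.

Characteristic polynomial: p(μ) = μ^2 - 8μ + 16 = (μ - 4)^2.
μ = 4 has algebraic multiplicity 2; rank(M − 4I) = 1, so geometric multiplicity = 1.
Geometric multiplicity < algebraic multiplicity, so M is not diagonalizable.

No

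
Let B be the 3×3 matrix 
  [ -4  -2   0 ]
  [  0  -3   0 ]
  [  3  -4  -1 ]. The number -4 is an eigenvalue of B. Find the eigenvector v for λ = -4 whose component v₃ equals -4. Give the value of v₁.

B + 4I = [[0, -2, 0], [0, 1, 0], [3, -4, 3]].
Solving (B + 4I)v = 0 gives the eigenspace spanned by (4, 0, -4).
With v₃ = -4, v = (4, 0, -4), so v₁ = 4.

4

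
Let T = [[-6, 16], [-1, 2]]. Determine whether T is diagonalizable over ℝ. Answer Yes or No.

Characteristic polynomial: p(s) = s^2 + 4s + 4 = (s + 2)^2.
s = -2 has algebraic multiplicity 2; rank(T + 2I) = 1, so geometric multiplicity = 1.
Geometric multiplicity < algebraic multiplicity, so T is not diagonalizable.

No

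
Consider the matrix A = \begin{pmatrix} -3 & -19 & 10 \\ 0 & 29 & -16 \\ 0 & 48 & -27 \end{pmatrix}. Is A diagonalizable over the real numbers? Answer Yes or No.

Characteristic polynomial: p(s) = s^3 + s^2 - 21s - 45 = (s - 5)(s + 3)^2.
s = -3 has algebraic multiplicity 2; rank(A + 3I) = 2, so geometric multiplicity = 1.
Geometric multiplicity < algebraic multiplicity, so A is not diagonalizable.

No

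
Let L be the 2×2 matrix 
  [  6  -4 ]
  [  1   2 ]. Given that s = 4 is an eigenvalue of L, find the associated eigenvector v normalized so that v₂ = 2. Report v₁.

L − 4I = [[2, -4], [1, -2]].
Solving (L − 4I)v = 0 gives the eigenspace spanned by (4, 2).
With v₂ = 2, v = (4, 2), so v₁ = 4.

4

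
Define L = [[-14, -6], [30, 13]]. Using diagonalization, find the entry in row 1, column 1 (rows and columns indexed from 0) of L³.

37

Characteristic polynomial: s^2 + s - 2 = (s - 1)(s + 2), so the eigenvalues are -2, 1.
s=1: eigenvector (-2, 5).
s=-2: eigenvector (1, -2).
P = [[-2, 1], [5, -2]], D = diag(1, -2), P⁻¹ = [[2, 1], [5, 2]].
L³ = P·diag(1, -8)·P⁻¹ = [[-44, -18], [90, 37]].
The requested entry is 37.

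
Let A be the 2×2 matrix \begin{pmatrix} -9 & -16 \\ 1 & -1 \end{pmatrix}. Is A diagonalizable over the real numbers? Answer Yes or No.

Characteristic polynomial: p(r) = r^2 + 10r + 25 = (r + 5)^2.
r = -5 has algebraic multiplicity 2; rank(A + 5I) = 1, so geometric multiplicity = 1.
Geometric multiplicity < algebraic multiplicity, so A is not diagonalizable.

No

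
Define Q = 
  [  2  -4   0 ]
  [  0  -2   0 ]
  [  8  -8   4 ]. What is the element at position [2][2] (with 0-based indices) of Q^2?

16

Characteristic polynomial: t^3 - 4t^2 - 4t + 16 = (t - 4)(t - 2)(t + 2), so the eigenvalues are -2, 2, 4.
t=4: eigenvector (0, 0, 1).
t=-2: eigenvector (1, 1, 0).
t=2: eigenvector (1, 0, -4).
P = [[0, 1, 1], [0, 1, 0], [1, 0, -4]], D = diag(4, -2, 2), P⁻¹ = [[4, -4, 1], [0, 1, 0], [1, -1, 0]].
Q² = P·diag(16, 4, 4)·P⁻¹ = [[4, 0, 0], [0, 4, 0], [48, -48, 16]].
The requested entry is 16.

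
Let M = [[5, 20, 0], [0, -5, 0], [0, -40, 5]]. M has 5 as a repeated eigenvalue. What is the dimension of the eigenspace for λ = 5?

2

M − 5I = [[0, 20, 0], [0, -10, 0], [0, -40, 0]].
This matrix has rank 1, so its null space has dimension 3 − 1 = 2.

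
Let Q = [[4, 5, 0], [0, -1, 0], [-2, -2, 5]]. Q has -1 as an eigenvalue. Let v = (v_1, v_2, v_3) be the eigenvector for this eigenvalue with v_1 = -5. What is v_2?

Q + 1I = [[5, 5, 0], [0, 0, 0], [-2, -2, 6]].
Solving (Q + 1I)v = 0 gives the eigenspace spanned by (-5, 5, 0).
With v_1 = -5, v = (-5, 5, 0), so v_2 = 5.

5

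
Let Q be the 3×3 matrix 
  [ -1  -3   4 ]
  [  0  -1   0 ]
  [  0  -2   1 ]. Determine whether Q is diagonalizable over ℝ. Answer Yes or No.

No

Characteristic polynomial: p(s) = s^3 + s^2 - s - 1 = (s - 1)(s + 1)^2.
s = -1 has algebraic multiplicity 2; rank(Q + 1I) = 2, so geometric multiplicity = 1.
Geometric multiplicity < algebraic multiplicity, so Q is not diagonalizable.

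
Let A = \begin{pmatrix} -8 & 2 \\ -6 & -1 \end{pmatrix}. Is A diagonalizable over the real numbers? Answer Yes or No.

Yes

Characteristic polynomial: p(λ) = λ^2 + 9λ + 20 = (λ + 4)(λ + 5).
All 2 eigenvalues are distinct, so A is diagonalizable.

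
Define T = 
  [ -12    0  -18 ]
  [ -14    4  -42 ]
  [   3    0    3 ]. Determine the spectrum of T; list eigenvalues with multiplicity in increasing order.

Characteristic polynomial: p(μ) = μ^3 + 5μ^2 - 18μ - 72 = (μ - 4)(μ + 3)(μ + 6).
Roots (with multiplicity): -6, -3, 4.

-6, -3, 4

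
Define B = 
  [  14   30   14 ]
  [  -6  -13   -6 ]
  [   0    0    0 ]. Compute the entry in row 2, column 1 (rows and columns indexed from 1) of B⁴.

Characteristic polynomial: μ^3 - μ^2 - 2μ = μ(μ - 2)(μ + 1), so the eigenvalues are -1, 0, 2.
μ=-1: eigenvector (-2, 1, 0).
μ=2: eigenvector (5, -2, 0).
μ=0: eigenvector (-1, 0, 1).
P = [[-2, 5, -1], [1, -2, 0], [0, 0, 1]], D = diag(-1, 2, 0), P⁻¹ = [[2, 5, 2], [1, 2, 1], [0, 0, 1]].
B⁴ = P·diag(1, 16, 0)·P⁻¹ = [[76, 150, 76], [-30, -59, -30], [0, 0, 0]].
The requested entry is -30.

-30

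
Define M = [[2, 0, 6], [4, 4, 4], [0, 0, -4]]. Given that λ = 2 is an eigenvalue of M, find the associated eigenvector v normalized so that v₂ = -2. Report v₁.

1

M − 2I = [[0, 0, 6], [4, 2, 4], [0, 0, -6]].
Solving (M − 2I)v = 0 gives the eigenspace spanned by (1, -2, 0).
With v₂ = -2, v = (1, -2, 0), so v₁ = 1.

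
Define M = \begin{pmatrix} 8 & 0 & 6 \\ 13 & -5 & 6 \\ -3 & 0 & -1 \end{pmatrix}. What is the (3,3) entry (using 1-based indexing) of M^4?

Characteristic polynomial: r^3 - 2r^2 - 25r + 50 = (r - 5)(r - 2)(r + 5), so the eigenvalues are -5, 2, 5.
r=2: eigenvector (1, 1, -1).
r=5: eigenvector (2, 2, -1).
r=-5: eigenvector (0, 1, 0).
P = [[1, 2, 0], [1, 2, 1], [-1, -1, 0]], D = diag(2, 5, -5), P⁻¹ = [[-1, 0, -2], [1, 0, 1], [-1, 1, 0]].
M⁴ = P·diag(16, 625, 625)·P⁻¹ = [[1234, 0, 1218], [609, 625, 1218], [-609, 0, -593]].
The requested entry is -593.

-593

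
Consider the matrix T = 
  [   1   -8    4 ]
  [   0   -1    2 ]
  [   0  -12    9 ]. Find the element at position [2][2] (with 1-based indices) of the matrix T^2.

-23

Characteristic polynomial: μ^3 - 9μ^2 + 23μ - 15 = (μ - 5)(μ - 3)(μ - 1), so the eigenvalues are 1, 3, 5.
μ=1: eigenvector (1, 0, 0).
μ=3: eigenvector (0, 1, 2).
μ=5: eigenvector (1, 1, 3).
P = [[1, 0, 1], [0, 1, 1], [0, 2, 3]], D = diag(1, 3, 5), P⁻¹ = [[1, 2, -1], [0, 3, -1], [0, -2, 1]].
T² = P·diag(1, 9, 25)·P⁻¹ = [[1, -48, 24], [0, -23, 16], [0, -96, 57]].
The requested entry is -23.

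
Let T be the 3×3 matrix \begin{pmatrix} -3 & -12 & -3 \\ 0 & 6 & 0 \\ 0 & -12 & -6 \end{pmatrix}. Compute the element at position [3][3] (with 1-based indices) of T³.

Characteristic polynomial: μ^3 + 3μ^2 - 36μ - 108 = (μ - 6)(μ + 3)(μ + 6), so the eigenvalues are -6, -3, 6.
μ=-3: eigenvector (1, 0, 0).
μ=6: eigenvector (-1, 1, -1).
μ=-6: eigenvector (1, 0, 1).
P = [[1, -1, 1], [0, 1, 0], [0, -1, 1]], D = diag(-3, 6, -6), P⁻¹ = [[1, 0, -1], [0, 1, 0], [0, 1, 1]].
T³ = P·diag(-27, 216, -216)·P⁻¹ = [[-27, -432, -189], [0, 216, 0], [0, -432, -216]].
The requested entry is -216.

-216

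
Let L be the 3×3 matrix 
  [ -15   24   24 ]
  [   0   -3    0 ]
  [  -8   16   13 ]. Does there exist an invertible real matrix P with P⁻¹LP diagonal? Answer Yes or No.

Characteristic polynomial: p(λ) = λ^3 + 5λ^2 + 3λ - 9 = (λ - 1)(λ + 3)^2.
λ = -3 has algebraic multiplicity 2; rank(L + 3I) = 1, so geometric multiplicity = 2.
Every eigenvalue has geometric = algebraic multiplicity, so L is diagonalizable.

Yes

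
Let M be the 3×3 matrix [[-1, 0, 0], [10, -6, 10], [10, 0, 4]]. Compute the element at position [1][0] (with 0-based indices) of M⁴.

510

Characteristic polynomial: μ^3 + 3μ^2 - 22μ - 24 = (μ - 4)(μ + 1)(μ + 6), so the eigenvalues are -6, -1, 4.
μ=-1: eigenvector (1, -2, -2).
μ=4: eigenvector (0, 1, 1).
μ=-6: eigenvector (0, 1, 0).
P = [[1, 0, 0], [-2, 1, 1], [-2, 1, 0]], D = diag(-1, 4, -6), P⁻¹ = [[1, 0, 0], [2, 0, 1], [0, 1, -1]].
M⁴ = P·diag(1, 256, 1296)·P⁻¹ = [[1, 0, 0], [510, 1296, -1040], [510, 0, 256]].
The requested entry is 510.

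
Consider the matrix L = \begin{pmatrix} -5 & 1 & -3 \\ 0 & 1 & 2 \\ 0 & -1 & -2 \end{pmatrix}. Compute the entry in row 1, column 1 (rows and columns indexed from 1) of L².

25

Characteristic polynomial: r^3 + 6r^2 + 5r = r(r + 1)(r + 5), so the eigenvalues are -5, -1, 0.
r=-5: eigenvector (1, 0, 0).
r=0: eigenvector (1, 2, -1).
r=-1: eigenvector (-1, -1, 1).
P = [[1, 1, -1], [0, 2, -1], [0, -1, 1]], D = diag(-5, 0, -1), P⁻¹ = [[1, 0, 1], [0, 1, 1], [0, 1, 2]].
L² = P·diag(25, 0, 1)·P⁻¹ = [[25, -1, 23], [0, -1, -2], [0, 1, 2]].
The requested entry is 25.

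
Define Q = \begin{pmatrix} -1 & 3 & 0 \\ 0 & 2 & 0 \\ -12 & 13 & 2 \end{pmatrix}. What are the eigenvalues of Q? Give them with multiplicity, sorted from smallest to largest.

Characteristic polynomial: p(r) = r^3 - 3r^2 + 4 = (r - 2)^2(r + 1).
Roots (with multiplicity): -1, 2, 2.

-1, 2, 2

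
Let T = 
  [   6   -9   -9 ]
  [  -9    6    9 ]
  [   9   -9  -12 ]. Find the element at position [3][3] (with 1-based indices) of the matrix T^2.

-18

Characteristic polynomial: μ^3 - 27μ - 54 = (μ - 6)(μ + 3)^2, so the eigenvalues are -3, -3, 6.
μ=-3: eigenvector (1, 0, 1).
μ=6: eigenvector (-1, 1, -1).
μ=-3: eigenvector (-2, -1, -1).
P = [[1, -1, -2], [0, 1, -1], [1, -1, -1]], D = diag(-3, 6, -3), P⁻¹ = [[-2, 1, 3], [-1, 1, 1], [-1, 0, 1]].
T² = P·diag(9, 36, 9)·P⁻¹ = [[36, -27, -27], [-27, 36, 27], [27, -27, -18]].
The requested entry is -18.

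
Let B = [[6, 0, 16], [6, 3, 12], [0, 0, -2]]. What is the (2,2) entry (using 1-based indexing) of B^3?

Characteristic polynomial: r^3 - 7r^2 + 36 = (r - 6)(r - 3)(r + 2), so the eigenvalues are -2, 3, 6.
r=6: eigenvector (1, 2, 0).
r=3: eigenvector (0, 1, 0).
r=-2: eigenvector (-2, 0, 1).
P = [[1, 0, -2], [2, 1, 0], [0, 0, 1]], D = diag(6, 3, -2), P⁻¹ = [[1, 0, 2], [-2, 1, -4], [0, 0, 1]].
B³ = P·diag(216, 27, -8)·P⁻¹ = [[216, 0, 448], [378, 27, 756], [0, 0, -8]].
The requested entry is 27.

27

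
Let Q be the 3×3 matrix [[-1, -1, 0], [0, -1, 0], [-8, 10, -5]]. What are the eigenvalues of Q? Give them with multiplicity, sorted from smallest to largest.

-5, -1, -1

Characteristic polynomial: p(λ) = λ^3 + 7λ^2 + 11λ + 5 = (λ + 1)^2(λ + 5).
Roots (with multiplicity): -5, -1, -1.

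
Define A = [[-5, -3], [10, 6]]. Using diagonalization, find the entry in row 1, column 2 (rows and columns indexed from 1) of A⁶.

-3

Characteristic polynomial: t^2 - t = t(t - 1), so the eigenvalues are 0, 1.
t=1: eigenvector (-1, 2).
t=0: eigenvector (-3, 5).
P = [[-1, -3], [2, 5]], D = diag(1, 0), P⁻¹ = [[5, 3], [-2, -1]].
A⁶ = P·diag(1, 0)·P⁻¹ = [[-5, -3], [10, 6]].
The requested entry is -3.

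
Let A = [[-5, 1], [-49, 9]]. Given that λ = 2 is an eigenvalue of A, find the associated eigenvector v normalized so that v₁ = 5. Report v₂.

A − 2I = [[-7, 1], [-49, 7]].
Solving (A − 2I)v = 0 gives the eigenspace spanned by (5, 35).
With v₁ = 5, v = (5, 35), so v₂ = 35.

35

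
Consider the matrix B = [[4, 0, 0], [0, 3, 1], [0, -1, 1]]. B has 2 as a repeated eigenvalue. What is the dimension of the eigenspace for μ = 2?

B − 2I = [[2, 0, 0], [0, 1, 1], [0, -1, -1]].
This matrix has rank 2, so its null space has dimension 3 − 2 = 1.

1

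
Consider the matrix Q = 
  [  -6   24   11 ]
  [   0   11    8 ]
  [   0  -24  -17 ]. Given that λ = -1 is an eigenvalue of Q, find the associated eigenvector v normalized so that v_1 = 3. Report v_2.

Q + 1I = [[-5, 24, 11], [0, 12, 8], [0, -24, -16]].
Solving (Q + 1I)v = 0 gives the eigenspace spanned by (3, 2, -3).
With v_1 = 3, v = (3, 2, -3), so v_2 = 2.

2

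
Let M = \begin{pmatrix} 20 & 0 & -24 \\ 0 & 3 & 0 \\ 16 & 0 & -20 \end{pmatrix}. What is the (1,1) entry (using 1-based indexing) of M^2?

16

Characteristic polynomial: r^3 - 3r^2 - 16r + 48 = (r - 4)(r - 3)(r + 4), so the eigenvalues are -4, 3, 4.
r=3: eigenvector (0, 1, 0).
r=4: eigenvector (3, 0, 2).
r=-4: eigenvector (1, 0, 1).
P = [[0, 3, 1], [1, 0, 0], [0, 2, 1]], D = diag(3, 4, -4), P⁻¹ = [[0, 1, 0], [1, 0, -1], [-2, 0, 3]].
M² = P·diag(9, 16, 16)·P⁻¹ = [[16, 0, 0], [0, 9, 0], [0, 0, 16]].
The requested entry is 16.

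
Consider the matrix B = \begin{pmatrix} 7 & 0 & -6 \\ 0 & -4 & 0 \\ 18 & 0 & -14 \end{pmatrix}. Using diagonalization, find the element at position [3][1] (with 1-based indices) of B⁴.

-3654

Characteristic polynomial: μ^3 + 11μ^2 + 38μ + 40 = (μ + 2)(μ + 4)(μ + 5), so the eigenvalues are -5, -4, -2.
μ=-2: eigenvector (-2, 0, -3).
μ=-4: eigenvector (0, 1, 0).
μ=-5: eigenvector (-1, 0, -2).
P = [[-2, 0, -1], [0, 1, 0], [-3, 0, -2]], D = diag(-2, -4, -5), P⁻¹ = [[-2, 0, 1], [0, 1, 0], [3, 0, -2]].
B⁴ = P·diag(16, 256, 625)·P⁻¹ = [[-1811, 0, 1218], [0, 256, 0], [-3654, 0, 2452]].
The requested entry is -3654.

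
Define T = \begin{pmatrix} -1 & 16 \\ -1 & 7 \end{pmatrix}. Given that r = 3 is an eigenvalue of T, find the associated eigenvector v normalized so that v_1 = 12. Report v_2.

3

T − 3I = [[-4, 16], [-1, 4]].
Solving (T − 3I)v = 0 gives the eigenspace spanned by (12, 3).
With v_1 = 12, v = (12, 3), so v_2 = 3.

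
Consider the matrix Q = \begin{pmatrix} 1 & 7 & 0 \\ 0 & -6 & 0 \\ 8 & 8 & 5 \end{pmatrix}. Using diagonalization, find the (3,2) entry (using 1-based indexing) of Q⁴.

Characteristic polynomial: λ^3 - 31λ + 30 = (λ - 5)(λ - 1)(λ + 6), so the eigenvalues are -6, 1, 5.
λ=5: eigenvector (0, 0, 1).
λ=-6: eigenvector (-1, 1, 0).
λ=1: eigenvector (1, 0, -2).
P = [[0, -1, 1], [0, 1, 0], [1, 0, -2]], D = diag(5, -6, 1), P⁻¹ = [[2, 2, 1], [0, 1, 0], [1, 1, 0]].
Q⁴ = P·diag(625, 1296, 1)·P⁻¹ = [[1, -1295, 0], [0, 1296, 0], [1248, 1248, 625]].
The requested entry is 1248.

1248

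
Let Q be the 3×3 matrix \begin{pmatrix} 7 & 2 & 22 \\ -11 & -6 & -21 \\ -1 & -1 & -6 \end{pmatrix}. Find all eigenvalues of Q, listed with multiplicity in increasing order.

-5, -5, 5

Characteristic polynomial: p(t) = t^3 + 5t^2 - 25t - 125 = (t - 5)(t + 5)^2.
Roots (with multiplicity): -5, -5, 5.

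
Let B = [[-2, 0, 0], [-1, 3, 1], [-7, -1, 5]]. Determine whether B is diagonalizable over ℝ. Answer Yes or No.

Characteristic polynomial: p(λ) = λ^3 - 6λ^2 + 32 = (λ - 4)^2(λ + 2).
λ = 4 has algebraic multiplicity 2; rank(B − 4I) = 2, so geometric multiplicity = 1.
Geometric multiplicity < algebraic multiplicity, so B is not diagonalizable.

No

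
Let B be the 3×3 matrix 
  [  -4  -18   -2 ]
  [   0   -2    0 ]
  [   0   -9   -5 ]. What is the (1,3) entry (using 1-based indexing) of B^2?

Characteristic polynomial: t^3 + 11t^2 + 38t + 40 = (t + 2)(t + 4)(t + 5), so the eigenvalues are -5, -4, -2.
t=-5: eigenvector (2, 0, 1).
t=-2: eigenvector (-6, 1, -3).
t=-4: eigenvector (1, 0, 0).
P = [[2, -6, 1], [0, 1, 0], [1, -3, 0]], D = diag(-5, -2, -4), P⁻¹ = [[0, 3, 1], [0, 1, 0], [1, 0, -2]].
B² = P·diag(25, 4, 16)·P⁻¹ = [[16, 126, 18], [0, 4, 0], [0, 63, 25]].
The requested entry is 18.

18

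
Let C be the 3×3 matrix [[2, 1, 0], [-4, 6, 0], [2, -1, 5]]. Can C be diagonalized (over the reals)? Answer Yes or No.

No

Characteristic polynomial: p(t) = t^3 - 13t^2 + 56t - 80 = (t - 5)(t - 4)^2.
t = 4 has algebraic multiplicity 2; rank(C − 4I) = 2, so geometric multiplicity = 1.
Geometric multiplicity < algebraic multiplicity, so C is not diagonalizable.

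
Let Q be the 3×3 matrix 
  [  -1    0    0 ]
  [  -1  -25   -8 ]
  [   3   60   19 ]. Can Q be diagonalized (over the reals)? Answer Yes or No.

Characteristic polynomial: p(s) = s^3 + 7s^2 + 11s + 5 = (s + 1)^2(s + 5).
s = -1 has algebraic multiplicity 2; rank(Q + 1I) = 2, so geometric multiplicity = 1.
Geometric multiplicity < algebraic multiplicity, so Q is not diagonalizable.

No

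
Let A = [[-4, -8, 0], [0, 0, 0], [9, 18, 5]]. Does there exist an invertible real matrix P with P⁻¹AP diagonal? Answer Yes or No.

Characteristic polynomial: p(μ) = μ^3 - μ^2 - 20μ = μ(μ - 5)(μ + 4).
All 3 eigenvalues are distinct, so A is diagonalizable.

Yes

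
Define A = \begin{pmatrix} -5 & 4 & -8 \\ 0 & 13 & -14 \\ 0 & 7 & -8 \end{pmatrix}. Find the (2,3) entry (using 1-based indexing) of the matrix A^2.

Characteristic polynomial: s^3 - 31s - 30 = (s - 6)(s + 1)(s + 5), so the eigenvalues are -5, -1, 6.
s=-5: eigenvector (1, 0, 0).
s=-1: eigenvector (1, -1, -1).
s=6: eigenvector (0, 2, 1).
P = [[1, 1, 0], [0, -1, 2], [0, -1, 1]], D = diag(-5, -1, 6), P⁻¹ = [[1, -1, 2], [0, 1, -2], [0, 1, -1]].
A² = P·diag(25, 1, 36)·P⁻¹ = [[25, -24, 48], [0, 71, -70], [0, 35, -34]].
The requested entry is -70.

-70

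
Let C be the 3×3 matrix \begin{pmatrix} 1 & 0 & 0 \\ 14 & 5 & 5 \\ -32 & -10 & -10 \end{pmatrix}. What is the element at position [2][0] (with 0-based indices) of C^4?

3748

Characteristic polynomial: r^3 + 4r^2 - 5r = r(r - 1)(r + 5), so the eigenvalues are -5, 0, 1.
r=1: eigenvector (1, -1, -2).
r=-5: eigenvector (0, 1, -2).
r=0: eigenvector (0, 1, -1).
P = [[1, 0, 0], [-1, 1, 1], [-2, -2, -1]], D = diag(1, -5, 0), P⁻¹ = [[1, 0, 0], [-3, -1, -1], [4, 2, 1]].
C⁴ = P·diag(1, 625, 0)·P⁻¹ = [[1, 0, 0], [-1876, -625, -625], [3748, 1250, 1250]].
The requested entry is 3748.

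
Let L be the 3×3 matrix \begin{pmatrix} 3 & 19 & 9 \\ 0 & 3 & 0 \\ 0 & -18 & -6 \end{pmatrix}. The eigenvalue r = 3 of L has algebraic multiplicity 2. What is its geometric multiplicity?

1

L − 3I = [[0, 19, 9], [0, 0, 0], [0, -18, -9]].
This matrix has rank 2, so its null space has dimension 3 − 2 = 1.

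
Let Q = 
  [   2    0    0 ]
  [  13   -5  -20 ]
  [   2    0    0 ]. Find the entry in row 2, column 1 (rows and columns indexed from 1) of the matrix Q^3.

Characteristic polynomial: μ^3 + 3μ^2 - 10μ = μ(μ - 2)(μ + 5), so the eigenvalues are -5, 0, 2.
μ=2: eigenvector (1, -1, 1).
μ=-5: eigenvector (0, 1, 0).
μ=0: eigenvector (0, -4, 1).
P = [[1, 0, 0], [-1, 1, -4], [1, 0, 1]], D = diag(2, -5, 0), P⁻¹ = [[1, 0, 0], [-3, 1, 4], [-1, 0, 1]].
Q³ = P·diag(8, -125, 0)·P⁻¹ = [[8, 0, 0], [367, -125, -500], [8, 0, 0]].
The requested entry is 367.

367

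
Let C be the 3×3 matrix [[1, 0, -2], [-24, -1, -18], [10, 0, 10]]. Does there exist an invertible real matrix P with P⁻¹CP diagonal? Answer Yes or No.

Characteristic polynomial: p(t) = t^3 - 10t^2 + 19t + 30 = (t - 6)(t - 5)(t + 1).
All 3 eigenvalues are distinct, so C is diagonalizable.

Yes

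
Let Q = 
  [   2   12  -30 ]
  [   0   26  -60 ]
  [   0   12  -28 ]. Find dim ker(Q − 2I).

Q − 2I = [[0, 12, -30], [0, 24, -60], [0, 12, -30]].
This matrix has rank 1, so its null space has dimension 3 − 1 = 2.

2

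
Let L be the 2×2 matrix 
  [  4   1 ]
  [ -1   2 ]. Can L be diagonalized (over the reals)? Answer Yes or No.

Characteristic polynomial: p(μ) = μ^2 - 6μ + 9 = (μ - 3)^2.
μ = 3 has algebraic multiplicity 2; rank(L − 3I) = 1, so geometric multiplicity = 1.
Geometric multiplicity < algebraic multiplicity, so L is not diagonalizable.

No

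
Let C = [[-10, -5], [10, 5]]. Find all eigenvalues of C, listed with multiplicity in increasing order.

Characteristic polynomial: p(μ) = μ^2 + 5μ = μ(μ + 5).
Roots (with multiplicity): -5, 0.

-5, 0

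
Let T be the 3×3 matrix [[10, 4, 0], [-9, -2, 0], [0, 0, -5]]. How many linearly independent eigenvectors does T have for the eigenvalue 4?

1

T − 4I = [[6, 4, 0], [-9, -6, 0], [0, 0, -9]].
This matrix has rank 2, so its null space has dimension 3 − 2 = 1.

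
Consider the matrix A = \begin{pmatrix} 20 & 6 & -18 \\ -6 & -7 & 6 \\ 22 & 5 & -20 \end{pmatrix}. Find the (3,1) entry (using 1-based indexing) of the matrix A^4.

-222

Characteristic polynomial: λ^3 + 7λ^2 + 2λ - 40 = (λ - 2)(λ + 4)(λ + 5), so the eigenvalues are -5, -4, 2.
λ=2: eigenvector (1, 0, 1).
λ=-5: eigenvector (0, 3, 1).
λ=-4: eigenvector (1, 2, 2).
P = [[1, 0, 1], [0, 3, 2], [1, 1, 2]], D = diag(2, -5, -4), P⁻¹ = [[4, 1, -3], [2, 1, -2], [-3, -1, 3]].
A⁴ = P·diag(16, 625, 256)·P⁻¹ = [[-704, -240, 720], [2214, 1363, -2214], [-222, 129, 238]].
The requested entry is -222.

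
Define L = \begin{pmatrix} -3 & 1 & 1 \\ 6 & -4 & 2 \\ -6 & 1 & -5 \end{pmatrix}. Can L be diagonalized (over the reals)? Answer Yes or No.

Characteristic polynomial: p(t) = t^3 + 12t^2 + 45t + 54 = (t + 3)^2(t + 6).
t = -3 has algebraic multiplicity 2; rank(L + 3I) = 2, so geometric multiplicity = 1.
Geometric multiplicity < algebraic multiplicity, so L is not diagonalizable.

No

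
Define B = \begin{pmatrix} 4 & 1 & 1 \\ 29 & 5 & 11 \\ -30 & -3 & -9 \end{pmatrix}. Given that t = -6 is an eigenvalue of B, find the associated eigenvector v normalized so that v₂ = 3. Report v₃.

-3

B + 6I = [[10, 1, 1], [29, 11, 11], [-30, -3, -3]].
Solving (B + 6I)v = 0 gives the eigenspace spanned by (0, 3, -3).
With v₂ = 3, v = (0, 3, -3), so v₃ = -3.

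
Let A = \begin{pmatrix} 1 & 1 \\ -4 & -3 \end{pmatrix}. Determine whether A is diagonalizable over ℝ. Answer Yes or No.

No

Characteristic polynomial: p(r) = r^2 + 2r + 1 = (r + 1)^2.
r = -1 has algebraic multiplicity 2; rank(A + 1I) = 1, so geometric multiplicity = 1.
Geometric multiplicity < algebraic multiplicity, so A is not diagonalizable.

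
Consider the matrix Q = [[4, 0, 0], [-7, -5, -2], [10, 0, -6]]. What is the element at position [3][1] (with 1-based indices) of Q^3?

280

Characteristic polynomial: s^3 + 7s^2 - 14s - 120 = (s - 4)(s + 5)(s + 6), so the eigenvalues are -6, -5, 4.
s=4: eigenvector (1, -1, 1).
s=-5: eigenvector (0, 1, 0).
s=-6: eigenvector (0, 2, 1).
P = [[1, 0, 0], [-1, 1, 2], [1, 0, 1]], D = diag(4, -5, -6), P⁻¹ = [[1, 0, 0], [3, 1, -2], [-1, 0, 1]].
Q³ = P·diag(64, -125, -216)·P⁻¹ = [[64, 0, 0], [-7, -125, -182], [280, 0, -216]].
The requested entry is 280.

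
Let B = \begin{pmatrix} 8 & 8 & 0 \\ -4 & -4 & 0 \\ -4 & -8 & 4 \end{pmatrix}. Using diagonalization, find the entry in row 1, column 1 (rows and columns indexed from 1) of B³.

128

Characteristic polynomial: μ^3 - 8μ^2 + 16μ = μ(μ - 4)^2, so the eigenvalues are 0, 4, 4.
μ=4: eigenvector (2, -1, -1).
μ=0: eigenvector (-1, 1, 1).
μ=4: eigenvector (0, 0, 1).
P = [[2, -1, 0], [-1, 1, 0], [-1, 1, 1]], D = diag(4, 0, 4), P⁻¹ = [[1, 1, 0], [1, 2, 0], [0, -1, 1]].
B³ = P·diag(64, 0, 64)·P⁻¹ = [[128, 128, 0], [-64, -64, 0], [-64, -128, 64]].
The requested entry is 128.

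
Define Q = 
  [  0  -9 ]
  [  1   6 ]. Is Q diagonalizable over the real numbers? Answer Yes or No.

No

Characteristic polynomial: p(r) = r^2 - 6r + 9 = (r - 3)^2.
r = 3 has algebraic multiplicity 2; rank(Q − 3I) = 1, so geometric multiplicity = 1.
Geometric multiplicity < algebraic multiplicity, so Q is not diagonalizable.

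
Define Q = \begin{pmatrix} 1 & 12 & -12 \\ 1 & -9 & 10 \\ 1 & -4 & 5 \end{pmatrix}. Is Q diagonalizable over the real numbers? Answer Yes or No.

No

Characteristic polynomial: p(μ) = μ^3 + 3μ^2 - 9μ + 5 = (μ - 1)^2(μ + 5).
μ = 1 has algebraic multiplicity 2; rank(Q − 1I) = 2, so geometric multiplicity = 1.
Geometric multiplicity < algebraic multiplicity, so Q is not diagonalizable.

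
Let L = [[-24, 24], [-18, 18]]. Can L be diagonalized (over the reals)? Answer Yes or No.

Yes

Characteristic polynomial: p(s) = s^2 + 6s = s(s + 6).
All 2 eigenvalues are distinct, so L is diagonalizable.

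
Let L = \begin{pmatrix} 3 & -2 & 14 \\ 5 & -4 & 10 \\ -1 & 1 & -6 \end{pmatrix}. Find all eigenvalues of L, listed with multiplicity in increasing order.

-4, -4, 1

Characteristic polynomial: p(t) = t^3 + 7t^2 + 8t - 16 = (t - 1)(t + 4)^2.
Roots (with multiplicity): -4, -4, 1.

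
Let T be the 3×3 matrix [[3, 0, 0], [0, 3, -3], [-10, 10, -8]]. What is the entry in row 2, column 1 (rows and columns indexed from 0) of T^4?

Characteristic polynomial: μ^3 + 2μ^2 - 9μ - 18 = (μ - 3)(μ + 2)(μ + 3), so the eigenvalues are -3, -2, 3.
μ=3: eigenvector (1, 1, 0).
μ=-2: eigenvector (0, 3, 5).
μ=-3: eigenvector (0, 1, 2).
P = [[1, 0, 0], [1, 3, 1], [0, 5, 2]], D = diag(3, -2, -3), P⁻¹ = [[1, 0, 0], [-2, 2, -1], [5, -5, 3]].
T⁴ = P·diag(81, 16, 81)·P⁻¹ = [[81, 0, 0], [390, -309, 195], [650, -650, 406]].
The requested entry is -650.

-650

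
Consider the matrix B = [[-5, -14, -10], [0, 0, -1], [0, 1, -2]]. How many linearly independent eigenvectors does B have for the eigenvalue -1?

1

B + 1I = [[-4, -14, -10], [0, 1, -1], [0, 1, -1]].
This matrix has rank 2, so its null space has dimension 3 − 2 = 1.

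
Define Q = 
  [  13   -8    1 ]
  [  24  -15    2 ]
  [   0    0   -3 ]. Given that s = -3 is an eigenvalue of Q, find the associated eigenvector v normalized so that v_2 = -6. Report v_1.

-3

Q + 3I = [[16, -8, 1], [24, -12, 2], [0, 0, 0]].
Solving (Q + 3I)v = 0 gives the eigenspace spanned by (-3, -6, 0).
With v_2 = -6, v = (-3, -6, 0), so v_1 = -3.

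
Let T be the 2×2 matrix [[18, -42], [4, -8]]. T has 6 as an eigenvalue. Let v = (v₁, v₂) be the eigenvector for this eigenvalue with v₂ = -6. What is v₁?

-21

T − 6I = [[12, -42], [4, -14]].
Solving (T − 6I)v = 0 gives the eigenspace spanned by (-21, -6).
With v₂ = -6, v = (-21, -6), so v₁ = -21.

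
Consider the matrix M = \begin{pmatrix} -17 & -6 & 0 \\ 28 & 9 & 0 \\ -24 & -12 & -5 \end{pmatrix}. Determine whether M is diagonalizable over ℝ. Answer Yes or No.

Characteristic polynomial: p(λ) = λ^3 + 13λ^2 + 55λ + 75 = (λ + 3)(λ + 5)^2.
λ = -5 has algebraic multiplicity 2; rank(M + 5I) = 1, so geometric multiplicity = 2.
Every eigenvalue has geometric = algebraic multiplicity, so M is diagonalizable.

Yes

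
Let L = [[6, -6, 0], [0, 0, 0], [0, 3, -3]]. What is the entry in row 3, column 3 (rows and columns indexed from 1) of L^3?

Characteristic polynomial: r^3 - 3r^2 - 18r = r(r - 6)(r + 3), so the eigenvalues are -3, 0, 6.
r=6: eigenvector (1, 0, 0).
r=0: eigenvector (1, 1, 1).
r=-3: eigenvector (0, 0, 1).
P = [[1, 1, 0], [0, 1, 0], [0, 1, 1]], D = diag(6, 0, -3), P⁻¹ = [[1, -1, 0], [0, 1, 0], [0, -1, 1]].
L³ = P·diag(216, 0, -27)·P⁻¹ = [[216, -216, 0], [0, 0, 0], [0, 27, -27]].
The requested entry is -27.

-27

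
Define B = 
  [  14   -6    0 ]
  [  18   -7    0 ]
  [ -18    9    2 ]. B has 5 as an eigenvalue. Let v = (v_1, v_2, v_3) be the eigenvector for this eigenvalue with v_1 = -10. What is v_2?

-15

B − 5I = [[9, -6, 0], [18, -12, 0], [-18, 9, -3]].
Solving (B − 5I)v = 0 gives the eigenspace spanned by (-10, -15, 15).
With v_1 = -10, v = (-10, -15, 15), so v_2 = -15.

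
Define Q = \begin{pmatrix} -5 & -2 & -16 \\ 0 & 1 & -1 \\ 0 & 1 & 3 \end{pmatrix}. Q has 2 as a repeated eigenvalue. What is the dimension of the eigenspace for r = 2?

Q − 2I = [[-7, -2, -16], [0, -1, -1], [0, 1, 1]].
This matrix has rank 2, so its null space has dimension 3 − 2 = 1.

1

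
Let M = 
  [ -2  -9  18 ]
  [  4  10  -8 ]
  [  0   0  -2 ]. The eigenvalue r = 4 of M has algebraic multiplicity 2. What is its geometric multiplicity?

M − 4I = [[-6, -9, 18], [4, 6, -8], [0, 0, -6]].
This matrix has rank 2, so its null space has dimension 3 − 2 = 1.

1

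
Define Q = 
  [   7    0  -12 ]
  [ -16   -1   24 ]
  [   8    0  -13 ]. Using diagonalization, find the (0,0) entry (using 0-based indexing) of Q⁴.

-1247

Characteristic polynomial: t^3 + 7t^2 + 11t + 5 = (t + 1)^2(t + 5), so the eigenvalues are -5, -1, -1.
t=-1: eigenvector (3, -6, 2).
t=-1: eigenvector (0, 1, 0).
t=-5: eigenvector (1, -2, 1).
P = [[3, 0, 1], [-6, 1, -2], [2, 0, 1]], D = diag(-1, -1, -5), P⁻¹ = [[1, 0, -1], [2, 1, 0], [-2, 0, 3]].
Q⁴ = P·diag(1, 1, 625)·P⁻¹ = [[-1247, 0, 1872], [2496, 1, -3744], [-1248, 0, 1873]].
The requested entry is -1247.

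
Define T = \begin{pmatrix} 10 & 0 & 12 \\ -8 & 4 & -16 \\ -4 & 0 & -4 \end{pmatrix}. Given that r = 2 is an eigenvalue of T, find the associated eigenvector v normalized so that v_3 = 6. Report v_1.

-9

T − 2I = [[8, 0, 12], [-8, 2, -16], [-4, 0, -6]].
Solving (T − 2I)v = 0 gives the eigenspace spanned by (-9, 12, 6).
With v_3 = 6, v = (-9, 12, 6), so v_1 = -9.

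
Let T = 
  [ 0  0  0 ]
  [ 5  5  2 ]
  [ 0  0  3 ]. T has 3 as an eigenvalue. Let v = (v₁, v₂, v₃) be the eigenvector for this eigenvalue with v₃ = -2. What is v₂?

2

T − 3I = [[-3, 0, 0], [5, 2, 2], [0, 0, 0]].
Solving (T − 3I)v = 0 gives the eigenspace spanned by (0, 2, -2).
With v₃ = -2, v = (0, 2, -2), so v₂ = 2.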